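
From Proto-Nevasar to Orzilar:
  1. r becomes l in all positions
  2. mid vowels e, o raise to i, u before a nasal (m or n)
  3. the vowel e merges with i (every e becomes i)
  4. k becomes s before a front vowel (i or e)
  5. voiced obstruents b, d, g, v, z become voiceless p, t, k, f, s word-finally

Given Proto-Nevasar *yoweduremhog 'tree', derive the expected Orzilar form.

Orzilar: *yoweduremhog
  yoweduremhog → yowedulemhog   [unconditioned shift]
  yowedulemhog → yowedulimhog   [pre-nasal raising]
  yowedulimhog → yowidulimhog   [vowel merger]
  yowidulimhog (rule 4 does not apply)
  yowidulimhog → yowidulimhok   [final devoicing]
  giving Orzilar yowidulimhok.

yowidulimhok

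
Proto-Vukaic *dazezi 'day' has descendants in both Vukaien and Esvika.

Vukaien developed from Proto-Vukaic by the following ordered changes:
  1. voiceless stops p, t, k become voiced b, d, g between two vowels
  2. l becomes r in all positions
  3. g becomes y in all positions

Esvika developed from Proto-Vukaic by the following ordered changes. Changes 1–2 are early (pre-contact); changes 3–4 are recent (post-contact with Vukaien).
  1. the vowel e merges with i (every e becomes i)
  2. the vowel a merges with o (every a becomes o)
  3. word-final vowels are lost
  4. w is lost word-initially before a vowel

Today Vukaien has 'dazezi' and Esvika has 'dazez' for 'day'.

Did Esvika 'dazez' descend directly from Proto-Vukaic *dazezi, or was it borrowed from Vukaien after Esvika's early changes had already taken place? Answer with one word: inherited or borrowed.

If inherited, *dazezi would pass through all of Esvika's changes:
Esvika: *dazezi
  dazezi → dazizi   [vowel merger]
  dazizi → dozizi   [vowel merger]
  dozizi → doziz   [apocope]
  doziz (rule 4 does not apply)
  giving Esvika doziz.
If borrowed from Vukaien 'dazezi' after the early changes, it would undergo only the recent ones:
  rule 3 (apocope): dazezi → dazez
  rule 4 (glide loss): no change (dazez)
  ⇒ as a loan: dazez
Esvika 'dazez' matches the loan outcome 'dazez', not the inherited 'doziz' — it skipped the early Esvika changes, so it was borrowed from Vukaien.

borrowed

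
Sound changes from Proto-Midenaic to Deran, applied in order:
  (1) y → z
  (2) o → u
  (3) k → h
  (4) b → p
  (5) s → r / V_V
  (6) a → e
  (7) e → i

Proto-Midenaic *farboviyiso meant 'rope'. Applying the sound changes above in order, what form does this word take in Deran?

Deran: *farboviyiso > farboviziso > farbuvizisu > farpuvizisu > farpuviziru > ferpuviziru > firpuviziru  (by unconditioned shift, vowel merger, unconditioned shift, rhotacism, vowel merger, vowel merger)

firpuviziru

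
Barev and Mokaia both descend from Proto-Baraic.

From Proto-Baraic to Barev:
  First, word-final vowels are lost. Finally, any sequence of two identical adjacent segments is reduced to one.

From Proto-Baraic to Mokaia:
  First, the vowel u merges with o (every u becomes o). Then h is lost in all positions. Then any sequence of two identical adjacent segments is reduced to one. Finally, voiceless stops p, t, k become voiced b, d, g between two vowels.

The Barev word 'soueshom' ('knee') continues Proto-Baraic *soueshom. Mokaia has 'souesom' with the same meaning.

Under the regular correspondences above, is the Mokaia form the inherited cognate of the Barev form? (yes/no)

Derive the expected Mokaia reflex of *soueshom:
Mokaia: *soueshom > sooeshom > sooesom > soesom  (by vowel merger, h-loss, degemination)
The regular Mokaia reflex would be 'soesom', but the attested form is 'souesom'. The correspondence is irregular, so they are not cognates (the Mokaia form has a different source).

no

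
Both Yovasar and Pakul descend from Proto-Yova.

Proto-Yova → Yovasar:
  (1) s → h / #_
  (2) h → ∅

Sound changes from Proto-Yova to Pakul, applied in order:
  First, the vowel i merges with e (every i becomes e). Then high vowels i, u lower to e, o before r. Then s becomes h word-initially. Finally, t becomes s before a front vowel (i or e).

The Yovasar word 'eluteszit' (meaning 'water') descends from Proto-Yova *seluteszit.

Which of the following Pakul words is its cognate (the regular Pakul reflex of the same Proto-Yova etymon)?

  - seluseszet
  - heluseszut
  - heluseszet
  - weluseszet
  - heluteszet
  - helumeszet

Pakul: *seluteszit
  seluteszit → seluteszet   [vowel merger]
  seluteszet (rule 2 does not apply)
  seluteszet → heluteszet   [debuccalisation]
  heluteszet → heluseszet   [palatalisation]
  giving Pakul heluseszet.
Among the options, 'heluseszet' alone shows every Pakul change applied in order.

heluseszet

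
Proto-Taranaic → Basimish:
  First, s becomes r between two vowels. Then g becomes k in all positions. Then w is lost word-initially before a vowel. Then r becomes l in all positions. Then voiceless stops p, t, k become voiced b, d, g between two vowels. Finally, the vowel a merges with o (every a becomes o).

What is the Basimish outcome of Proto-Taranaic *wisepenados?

ilebenodos

Basimish: start from *wisepenados.
  rule 1 (rhotacism): wisepenados → wirepenados
  rule 2: no change — wirepenados
  rule 3 (glide loss): wirepenados → irepenados
  rule 4 (unconditioned shift): irepenados → ilepenados
  rule 5 (intervocalic voicing): ilepenados → ilebenados
  rule 6 (vowel merger): ilebenados → ilebenodos
  ⇒ Basimish ilebenodos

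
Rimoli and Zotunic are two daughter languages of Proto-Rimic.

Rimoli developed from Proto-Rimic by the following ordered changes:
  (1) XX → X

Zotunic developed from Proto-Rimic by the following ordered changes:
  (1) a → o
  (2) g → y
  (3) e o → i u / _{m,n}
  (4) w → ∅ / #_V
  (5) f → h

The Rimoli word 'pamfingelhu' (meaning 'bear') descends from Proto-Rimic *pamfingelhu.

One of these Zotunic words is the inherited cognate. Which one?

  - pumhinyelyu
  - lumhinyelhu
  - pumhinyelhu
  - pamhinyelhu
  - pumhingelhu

Zotunic: *pamfingelhu > pomfingelhu > pomfinyelhu > pumfinyelhu > pumhinyelhu  (by vowel merger, unconditioned shift, pre-nasal raising, unconditioned shift)
Among the options, 'pumhinyelhu' alone shows every Zotunic change applied in order.

pumhinyelhu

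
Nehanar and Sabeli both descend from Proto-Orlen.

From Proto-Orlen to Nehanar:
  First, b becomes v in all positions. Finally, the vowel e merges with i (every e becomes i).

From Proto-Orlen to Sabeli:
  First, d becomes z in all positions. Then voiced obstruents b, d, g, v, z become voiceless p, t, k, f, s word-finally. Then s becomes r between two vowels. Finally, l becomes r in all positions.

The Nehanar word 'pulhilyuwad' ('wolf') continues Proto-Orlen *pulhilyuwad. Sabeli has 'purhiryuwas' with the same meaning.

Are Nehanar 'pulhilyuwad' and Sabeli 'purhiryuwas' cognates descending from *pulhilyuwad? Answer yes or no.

yes

Derive the expected Sabeli reflex of *pulhilyuwad:
Sabeli: *pulhilyuwad
  pulhilyuwad → pulhilyuwaz   [unconditioned shift]
  pulhilyuwaz → pulhilyuwas   [final devoicing]
  pulhilyuwas (rule 3 does not apply)
  pulhilyuwas → purhiryuwas   [unconditioned shift]
  giving Sabeli purhiryuwas.
Sabeli 'purhiryuwas' matches the regular reflex exactly, so the pair is cognate.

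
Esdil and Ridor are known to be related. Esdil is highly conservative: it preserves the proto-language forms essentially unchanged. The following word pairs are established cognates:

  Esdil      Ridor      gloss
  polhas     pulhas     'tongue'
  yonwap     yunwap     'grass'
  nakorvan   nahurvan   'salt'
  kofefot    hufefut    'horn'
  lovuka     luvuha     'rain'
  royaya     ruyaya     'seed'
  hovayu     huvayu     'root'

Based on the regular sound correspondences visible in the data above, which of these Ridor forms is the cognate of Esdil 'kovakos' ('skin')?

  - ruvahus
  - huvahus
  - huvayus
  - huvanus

kofefot ~ hufefut — Esdil k corresponds to Ridor h word-initially before a back vowel.
lovuka ~ luvuha, hovayu ~ huvayu — Esdil o corresponds to Ridor u after a consonant, before a labial obstruent.
nakorvan ~ nahurvan — Esdil k corresponds to Ridor h between vowels (before a back vowel).
polhas ~ pulhas, kofefot ~ hufefut — Esdil o corresponds to Ridor u after a consonant, before a consonant other than r, m, n, p, b, f, v.
Applying these to Esdil 'kovakos':
  kovakos → hovakos   (k→h word-initially before a back vowel)
  hovakos → huvakos   (o→u after a consonant, before a labial obstruent)
  huvakos → huvahos   (k→h between vowels (before a back vowel))
  huvahos → huvahus   (o→u after a consonant, before a consonant other than r, m, n, p, b, f, v)
So the Ridor cognate is 'huvahus'.

huvahus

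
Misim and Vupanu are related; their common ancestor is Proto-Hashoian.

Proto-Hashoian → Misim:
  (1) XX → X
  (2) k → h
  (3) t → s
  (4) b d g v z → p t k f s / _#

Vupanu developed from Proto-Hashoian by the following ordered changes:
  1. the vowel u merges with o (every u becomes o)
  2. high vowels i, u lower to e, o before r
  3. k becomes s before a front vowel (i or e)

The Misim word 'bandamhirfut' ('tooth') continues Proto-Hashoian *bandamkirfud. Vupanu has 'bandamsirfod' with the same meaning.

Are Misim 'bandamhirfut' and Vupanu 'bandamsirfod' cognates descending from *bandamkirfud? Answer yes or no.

no

Derive the expected Vupanu reflex of *bandamkirfud:
Vupanu: start from *bandamkirfud.
  rule 1 (vowel merger): bandamkirfud → bandamkirfod
  rule 2 (pre-rhotic lowering): bandamkirfod → bandamkerfod
  rule 3 (palatalisation): bandamkerfod → bandamserfod
  ⇒ Vupanu bandamserfod
The regular Vupanu reflex would be 'bandamserfod', but the attested form is 'bandamsirfod'. The correspondence is irregular, so they are not cognates (the Vupanu form has a different source).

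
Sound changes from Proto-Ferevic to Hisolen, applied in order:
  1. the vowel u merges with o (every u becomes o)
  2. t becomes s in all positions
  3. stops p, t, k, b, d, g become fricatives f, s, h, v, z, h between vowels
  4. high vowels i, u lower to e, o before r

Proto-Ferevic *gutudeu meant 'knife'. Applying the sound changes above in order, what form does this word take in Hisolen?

gosozeo

Hisolen: *gutudeu > gotodeo > gosodeo > gosozeo  (by vowel merger, unconditioned shift, intervocalic lenition)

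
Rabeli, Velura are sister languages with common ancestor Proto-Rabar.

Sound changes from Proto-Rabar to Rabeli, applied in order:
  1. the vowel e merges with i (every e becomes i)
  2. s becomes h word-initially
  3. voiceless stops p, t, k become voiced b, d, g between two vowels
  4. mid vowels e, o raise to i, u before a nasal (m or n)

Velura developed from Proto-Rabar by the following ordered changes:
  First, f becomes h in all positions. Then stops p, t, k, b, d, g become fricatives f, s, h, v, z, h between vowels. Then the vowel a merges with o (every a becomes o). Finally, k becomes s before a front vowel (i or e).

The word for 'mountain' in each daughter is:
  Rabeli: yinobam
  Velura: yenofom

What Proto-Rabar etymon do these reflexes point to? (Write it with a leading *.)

*yenopam

Position 2: Rabeli has i, Velura has e. Velura preserves e here (none of its changes turn any other segment into e), so the proto-segment is *e.
Position 6: Rabeli has a, Velura has o. Rabeli preserves a here (none of its changes turn any other segment into a), so the proto-segment is *a.
Verify the candidate proto-form against each daughter:
Rabeli: *yenopam > yinopam > yinobam  (by vowel merger, intervocalic voicing)
Velura: *yenopam
  yenopam (rule 1 does not apply)
  yenopam → yenofam   [intervocalic lenition]
  yenofam → yenofom   [vowel merger]
  yenofom (rule 4 does not apply)
  giving Velura yenofom.
*yenopam is the unique common source.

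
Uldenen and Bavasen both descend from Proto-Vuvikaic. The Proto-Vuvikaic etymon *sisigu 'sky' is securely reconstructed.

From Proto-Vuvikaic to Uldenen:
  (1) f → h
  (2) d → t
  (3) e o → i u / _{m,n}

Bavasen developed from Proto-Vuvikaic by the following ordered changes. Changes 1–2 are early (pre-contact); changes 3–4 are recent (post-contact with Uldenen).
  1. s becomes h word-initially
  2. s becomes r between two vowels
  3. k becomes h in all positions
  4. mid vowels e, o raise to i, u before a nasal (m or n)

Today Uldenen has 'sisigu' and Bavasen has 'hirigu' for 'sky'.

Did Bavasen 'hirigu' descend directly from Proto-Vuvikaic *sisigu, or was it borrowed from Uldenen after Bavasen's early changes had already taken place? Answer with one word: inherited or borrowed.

inherited

If inherited, *sisigu would pass through all of Bavasen's changes:
Bavasen: *sisigu > hisigu > hirigu  (by debuccalisation, rhotacism)
If borrowed from Uldenen 'sisigu' after the early changes, it would undergo only the recent ones:
  rule 3 (unconditioned shift): no change (sisigu)
  rule 4 (pre-nasal raising): no change (sisigu)
  ⇒ as a loan: sisigu
Bavasen 'hirigu' matches the inherited outcome exactly, so it is an inherited cognate, not a loan.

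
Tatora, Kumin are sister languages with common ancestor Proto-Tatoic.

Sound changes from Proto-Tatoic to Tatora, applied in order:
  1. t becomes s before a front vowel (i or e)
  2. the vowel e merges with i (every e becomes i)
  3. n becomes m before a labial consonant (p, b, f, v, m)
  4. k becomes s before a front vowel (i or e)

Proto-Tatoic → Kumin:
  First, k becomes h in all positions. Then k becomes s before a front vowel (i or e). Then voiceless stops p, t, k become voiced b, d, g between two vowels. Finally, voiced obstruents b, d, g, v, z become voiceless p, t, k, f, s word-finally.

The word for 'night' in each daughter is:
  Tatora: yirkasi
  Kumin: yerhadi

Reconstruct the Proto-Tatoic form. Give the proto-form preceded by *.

Position 6: Tatora has s, Kumin has d. Taking the neighbouring segments as reconstructed: Tatora s could go back to *t or *k or *s; Kumin d could go back to *t or *d — the one source consistent with every daughter is *t.
Position 2: Tatora has i, Kumin has e. Kumin preserves e here (none of its changes turn any other segment into e), so the proto-segment is *e.
Continuing position by position gives *yerkati; check it forward:
Tatora: start from *yerkati.
  rule 1 (palatalisation): yerkati → yerkasi
  rule 2 (vowel merger): yerkasi → yirkasi
  rule 3: no change — yirkasi
  rule 4: no change — yirkasi
  ⇒ Tatora yirkasi
Kumin: start from *yerkati.
  rule 1 (unconditioned shift): yerkati → yerhati
  rule 2: no change — yerhati
  rule 3 (intervocalic voicing): yerhati → yerhadi
  rule 4: no change — yerhadi
  ⇒ Kumin yerhadi
No other proto-form is consistent with every reflex, so the reconstruction is *yerkati.

*yerkati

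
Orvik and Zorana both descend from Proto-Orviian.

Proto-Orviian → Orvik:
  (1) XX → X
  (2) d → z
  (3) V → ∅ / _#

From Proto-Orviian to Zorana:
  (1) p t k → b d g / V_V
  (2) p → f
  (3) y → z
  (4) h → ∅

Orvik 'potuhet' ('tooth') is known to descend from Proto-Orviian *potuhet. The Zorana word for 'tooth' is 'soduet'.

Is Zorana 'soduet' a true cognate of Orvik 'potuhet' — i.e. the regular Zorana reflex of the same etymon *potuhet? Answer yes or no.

no

Derive the expected Zorana reflex of *potuhet:
Zorana: *potuhet
  potuhet → poduhet   [intervocalic voicing]
  poduhet → foduhet   [unconditioned shift]
  foduhet (rule 3 does not apply)
  foduhet → foduet   [h-loss]
  giving Zorana foduet.
The regular Zorana reflex would be 'foduet', but the attested form is 'soduet'. The correspondence is irregular, so they are not cognates (the Zorana form has a different source).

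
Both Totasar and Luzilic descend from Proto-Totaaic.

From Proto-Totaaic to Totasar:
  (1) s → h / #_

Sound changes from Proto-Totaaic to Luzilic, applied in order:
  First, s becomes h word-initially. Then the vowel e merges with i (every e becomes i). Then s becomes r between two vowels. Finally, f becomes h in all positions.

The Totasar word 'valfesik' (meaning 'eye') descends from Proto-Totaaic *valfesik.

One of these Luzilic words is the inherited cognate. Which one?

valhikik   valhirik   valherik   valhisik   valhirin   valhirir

Luzilic: *valfesik > valfisik > valfirik > valhirik  (by vowel merger, rhotacism, unconditioned shift)
Only 'valhirik' matches the regular Luzilic development of *valfesik.

valhirik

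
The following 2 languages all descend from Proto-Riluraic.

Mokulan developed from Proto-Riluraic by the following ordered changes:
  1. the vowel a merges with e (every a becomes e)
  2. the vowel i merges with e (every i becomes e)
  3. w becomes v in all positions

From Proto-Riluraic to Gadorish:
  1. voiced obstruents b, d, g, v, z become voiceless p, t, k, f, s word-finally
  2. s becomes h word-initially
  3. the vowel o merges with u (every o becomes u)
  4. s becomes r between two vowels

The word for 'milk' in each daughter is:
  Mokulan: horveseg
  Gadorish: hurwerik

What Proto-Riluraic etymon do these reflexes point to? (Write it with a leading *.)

Position 8: Mokulan has g, Gadorish has k. Mokulan preserves g here (none of its changes turn any other segment into g), so the proto-segment is *g.
Position 7: Mokulan has e, Gadorish has i. Gadorish preserves i here (none of its changes turn any other segment into i), so the proto-segment is *i.
Position 6: Mokulan has s, Gadorish has r. Mokulan preserves s here (none of its changes turn any other segment into s), so the proto-segment is *s.
Continuing position by position gives *horwesig; check it forward:
Mokulan: start from *horwesig.
  rule 1: no change — horwesig
  rule 2 (vowel merger): horwesig → horweseg
  rule 3 (unconditioned shift): horweseg → horveseg
  ⇒ Mokulan horveseg
Gadorish: *horwesig > horwesik > hurwesik > hurwerik  (by final devoicing, vowel merger, rhotacism)
Only *horwesig yields all of Mokulan horveseg, Gadorish hurwerik.

*horwesig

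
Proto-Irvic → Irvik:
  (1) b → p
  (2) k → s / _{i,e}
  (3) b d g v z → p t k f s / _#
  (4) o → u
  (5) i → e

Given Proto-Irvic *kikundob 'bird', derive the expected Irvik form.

sekundup

Irvik: *kikundob
  kikundob → kikundop   [unconditioned shift]
  kikundop → sikundop   [palatalisation]
  sikundop (rule 3 does not apply)
  sikundop → sikundup   [vowel merger]
  sikundup → sekundup   [vowel merger]
  giving Irvik sekundup.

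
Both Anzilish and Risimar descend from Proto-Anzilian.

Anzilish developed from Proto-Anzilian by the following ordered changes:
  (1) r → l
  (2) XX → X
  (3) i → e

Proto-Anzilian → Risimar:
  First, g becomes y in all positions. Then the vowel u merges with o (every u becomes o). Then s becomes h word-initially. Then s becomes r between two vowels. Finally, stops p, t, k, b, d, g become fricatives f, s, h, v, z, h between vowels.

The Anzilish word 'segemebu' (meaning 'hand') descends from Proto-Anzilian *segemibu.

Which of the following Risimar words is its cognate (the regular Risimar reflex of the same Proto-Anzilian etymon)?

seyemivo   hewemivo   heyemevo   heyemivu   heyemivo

Risimar: *segemibu > seyemibu > seyemibo > heyemibo > heyemivo  (by unconditioned shift, vowel merger, debuccalisation, intervocalic lenition)

heyemivo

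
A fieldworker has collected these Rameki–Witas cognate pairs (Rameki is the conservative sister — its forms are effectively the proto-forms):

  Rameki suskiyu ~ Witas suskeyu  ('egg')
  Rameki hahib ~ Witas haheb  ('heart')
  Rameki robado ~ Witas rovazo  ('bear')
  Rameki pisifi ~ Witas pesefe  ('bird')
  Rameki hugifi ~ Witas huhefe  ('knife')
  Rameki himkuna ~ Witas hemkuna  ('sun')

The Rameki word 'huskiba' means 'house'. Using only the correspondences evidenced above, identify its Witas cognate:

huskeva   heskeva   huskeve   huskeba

hahib ~ haheb — Rameki i corresponds to Witas e after a consonant, before a labial obstruent.
robado ~ rovazo — Rameki b corresponds to Witas v between vowels (before a back vowel).
Applying these to Rameki 'huskiba':
  huskiba → huskeba   (i→e after a consonant, before a labial obstruent)
  huskeba → huskeva   (b→v between vowels (before a back vowel))
So the Witas cognate is 'huskeva'.

huskeva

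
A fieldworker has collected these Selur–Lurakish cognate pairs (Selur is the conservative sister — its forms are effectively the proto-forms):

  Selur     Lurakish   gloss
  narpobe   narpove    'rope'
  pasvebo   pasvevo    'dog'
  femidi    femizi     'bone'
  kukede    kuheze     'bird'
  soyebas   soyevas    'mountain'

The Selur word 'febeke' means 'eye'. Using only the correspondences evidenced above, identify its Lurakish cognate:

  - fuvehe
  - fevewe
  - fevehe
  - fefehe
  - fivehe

narpobe ~ narpove — Selur b corresponds to Lurakish v between vowels (before a front vowel).
kukede ~ kuheze — Selur k corresponds to Lurakish h between vowels (before a front vowel).
Applying these to Selur 'febeke':
  febeke → feveke   (b→v between vowels (before a front vowel))
  feveke → fevehe   (k→h between vowels (before a front vowel))
So the Lurakish cognate is 'fevehe'.

fevehe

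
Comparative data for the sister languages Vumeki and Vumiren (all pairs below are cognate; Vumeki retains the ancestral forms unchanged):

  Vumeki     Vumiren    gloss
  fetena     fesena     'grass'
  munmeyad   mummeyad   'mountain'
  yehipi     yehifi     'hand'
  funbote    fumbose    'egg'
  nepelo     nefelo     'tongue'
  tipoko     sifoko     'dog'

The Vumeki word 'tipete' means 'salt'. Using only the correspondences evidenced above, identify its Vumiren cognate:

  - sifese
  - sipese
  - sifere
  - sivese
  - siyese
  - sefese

tipoko ~ sifoko — Vumeki t corresponds to Vumiren s word-initially before a front vowel.
nepelo ~ nefelo — Vumeki p corresponds to Vumiren f between vowels (before a front vowel).
fetena ~ fesena, funbote ~ fumbose — Vumeki t corresponds to Vumiren s between vowels (before a front vowel).
Applying these to Vumeki 'tipete':
  tipete → sipete   (t→s word-initially before a front vowel)
  sipete → sifete   (p→f between vowels (before a front vowel))
  sifete → sifese   (t→s between vowels (before a front vowel))
So the Vumiren cognate is 'sifese'.

sifese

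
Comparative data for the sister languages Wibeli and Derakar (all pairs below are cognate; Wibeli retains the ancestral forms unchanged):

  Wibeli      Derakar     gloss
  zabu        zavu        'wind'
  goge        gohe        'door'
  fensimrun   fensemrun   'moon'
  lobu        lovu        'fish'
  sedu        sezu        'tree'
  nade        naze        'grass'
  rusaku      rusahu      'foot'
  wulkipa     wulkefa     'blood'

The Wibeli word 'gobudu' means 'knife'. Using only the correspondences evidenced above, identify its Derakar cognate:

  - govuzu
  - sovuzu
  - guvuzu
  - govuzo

govuzu

zabu ~ zavu, lobu ~ lovu — Wibeli b corresponds to Derakar v between vowels (before a back vowel).
sedu ~ sezu — Wibeli d corresponds to Derakar z between vowels (before a back vowel).
Applying these to Wibeli 'gobudu':
  gobudu → govudu   (b→v between vowels (before a back vowel))
  govudu → govuzu   (d→z between vowels (before a back vowel))
So the Derakar cognate is 'govuzu'.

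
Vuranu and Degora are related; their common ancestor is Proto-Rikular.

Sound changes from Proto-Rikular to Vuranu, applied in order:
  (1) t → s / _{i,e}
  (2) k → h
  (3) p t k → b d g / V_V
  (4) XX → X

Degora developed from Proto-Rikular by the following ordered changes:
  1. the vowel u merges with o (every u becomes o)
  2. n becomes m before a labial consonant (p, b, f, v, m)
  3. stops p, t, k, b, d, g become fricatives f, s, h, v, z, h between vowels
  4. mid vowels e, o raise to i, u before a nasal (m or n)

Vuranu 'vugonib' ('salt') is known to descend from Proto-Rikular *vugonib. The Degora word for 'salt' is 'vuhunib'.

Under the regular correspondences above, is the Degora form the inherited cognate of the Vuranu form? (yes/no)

Derive the expected Degora reflex of *vugonib:
Degora: *vugonib
  vugonib → vogonib   [vowel merger]
  vogonib (rule 2 does not apply)
  vogonib → vohonib   [intervocalic lenition]
  vohonib → vohunib   [pre-nasal raising]
  giving Degora vohunib.
The regular Degora reflex would be 'vohunib', but the attested form is 'vuhunib'. The correspondence is irregular, so they are not cognates (the Degora form has a different source).

no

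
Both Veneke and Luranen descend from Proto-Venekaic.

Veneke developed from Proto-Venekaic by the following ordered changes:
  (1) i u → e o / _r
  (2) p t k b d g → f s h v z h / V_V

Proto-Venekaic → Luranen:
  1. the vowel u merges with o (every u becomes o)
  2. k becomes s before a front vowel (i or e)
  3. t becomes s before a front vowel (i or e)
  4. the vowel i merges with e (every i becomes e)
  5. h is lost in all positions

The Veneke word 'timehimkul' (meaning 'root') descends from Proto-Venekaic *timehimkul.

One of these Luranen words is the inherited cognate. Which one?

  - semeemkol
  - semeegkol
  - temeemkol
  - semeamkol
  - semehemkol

Luranen: *timehimkul
  timehimkul → timehimkol   [vowel merger]
  timehimkol (rule 2 does not apply)
  timehimkol → simehimkol   [palatalisation]
  simehimkol → semehemkol   [vowel merger]
  semehemkol → semeemkol   [h-loss]
  giving Luranen semeemkol.
Among the options, 'semeemkol' alone shows every Luranen change applied in order.

semeemkol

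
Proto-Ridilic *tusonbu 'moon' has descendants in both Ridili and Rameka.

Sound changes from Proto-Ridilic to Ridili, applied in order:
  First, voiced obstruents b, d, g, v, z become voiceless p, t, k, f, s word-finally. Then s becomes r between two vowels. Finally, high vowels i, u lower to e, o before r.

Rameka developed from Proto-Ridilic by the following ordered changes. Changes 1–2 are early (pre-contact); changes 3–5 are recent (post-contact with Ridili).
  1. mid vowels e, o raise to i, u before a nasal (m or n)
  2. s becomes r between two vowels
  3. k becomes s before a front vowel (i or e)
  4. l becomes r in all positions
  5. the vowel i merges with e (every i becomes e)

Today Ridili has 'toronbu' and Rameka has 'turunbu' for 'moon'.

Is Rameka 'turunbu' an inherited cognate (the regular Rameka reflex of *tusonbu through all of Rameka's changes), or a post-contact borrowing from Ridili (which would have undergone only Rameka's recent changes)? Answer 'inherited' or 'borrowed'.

If inherited, *tusonbu would pass through all of Rameka's changes:
Rameka: start from *tusonbu.
  rule 1 (pre-nasal raising): tusonbu → tusunbu
  rule 2 (rhotacism): tusunbu → turunbu
  rule 3: no change — turunbu
  rule 4: no change — turunbu
  rule 5: no change — turunbu
  ⇒ Rameka turunbu
If borrowed from Ridili 'toronbu' after the early changes, it would undergo only the recent ones:
  rule 3 (palatalisation): no change (toronbu)
  rule 4 (unconditioned shift): no change (toronbu)
  rule 5 (vowel merger): no change (toronbu)
  ⇒ as a loan: toronbu
Rameka 'turunbu' matches the inherited outcome exactly, so it is an inherited cognate, not a loan.

inherited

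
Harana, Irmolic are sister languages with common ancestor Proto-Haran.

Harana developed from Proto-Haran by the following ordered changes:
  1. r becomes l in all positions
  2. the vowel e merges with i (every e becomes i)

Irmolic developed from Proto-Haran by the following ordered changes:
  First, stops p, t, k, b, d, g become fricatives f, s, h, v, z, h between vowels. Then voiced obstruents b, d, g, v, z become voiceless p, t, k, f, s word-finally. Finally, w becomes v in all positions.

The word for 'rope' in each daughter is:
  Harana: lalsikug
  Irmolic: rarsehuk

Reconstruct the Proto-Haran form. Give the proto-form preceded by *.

*rarsekug

Position 6: Harana has k, Irmolic has h. Harana preserves k here (none of its changes turn any other segment into k), so the proto-segment is *k.
Position 3: Harana has l, Irmolic has r. Irmolic preserves r here (none of its changes turn any other segment into r), so the proto-segment is *r.
Position 8: Harana has g, Irmolic has k. Harana preserves g here (none of its changes turn any other segment into g), so the proto-segment is *g.
This points to *rarsekug. Verify forward in each daughter:
Harana: *rarsekug > lalsekug > lalsikug  (by unconditioned shift, vowel merger)
Irmolic: start from *rarsekug.
  rule 1 (intervocalic lenition): rarsekug → rarsehug
  rule 2 (final devoicing): rarsehug → rarsehuk
  rule 3: no change — rarsehuk
  ⇒ Irmolic rarsehuk
No other proto-form is consistent with every reflex, so the reconstruction is *rarsekug.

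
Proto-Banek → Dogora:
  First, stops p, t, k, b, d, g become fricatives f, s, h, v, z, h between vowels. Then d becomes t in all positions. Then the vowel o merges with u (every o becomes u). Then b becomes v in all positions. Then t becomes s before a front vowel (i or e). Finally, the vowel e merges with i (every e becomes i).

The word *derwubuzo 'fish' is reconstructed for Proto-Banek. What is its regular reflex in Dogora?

sirwuvuzu

Dogora: start from *derwubuzo.
  rule 1 (intervocalic lenition): derwubuzo → derwuvuzo
  rule 2 (unconditioned shift): derwuvuzo → terwuvuzo
  rule 3 (vowel merger): terwuvuzo → terwuvuzu
  rule 4: no change — terwuvuzu
  rule 5 (palatalisation): terwuvuzu → serwuvuzu
  rule 6 (vowel merger): serwuvuzu → sirwuvuzu
  ⇒ Dogora sirwuvuzu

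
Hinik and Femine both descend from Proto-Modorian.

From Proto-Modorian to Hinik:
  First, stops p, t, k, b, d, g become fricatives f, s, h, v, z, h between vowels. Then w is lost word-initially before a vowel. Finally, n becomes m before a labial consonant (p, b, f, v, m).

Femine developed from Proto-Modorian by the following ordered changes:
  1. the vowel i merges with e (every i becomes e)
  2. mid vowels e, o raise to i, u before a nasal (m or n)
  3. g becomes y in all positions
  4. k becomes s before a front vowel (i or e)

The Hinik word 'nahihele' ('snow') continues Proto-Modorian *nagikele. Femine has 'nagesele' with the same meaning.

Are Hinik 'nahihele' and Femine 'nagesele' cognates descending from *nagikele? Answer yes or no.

no

Derive the expected Femine reflex of *nagikele:
Femine: *nagikele
  nagikele → nagekele   [vowel merger]
  nagekele (rule 2 does not apply)
  nagekele → nayekele   [unconditioned shift]
  nayekele → nayesele   [palatalisation]
  giving Femine nayesele.
The regular Femine reflex would be 'nayesele', but the attested form is 'nagesele'. The correspondence is irregular, so they are not cognates (the Femine form has a different source).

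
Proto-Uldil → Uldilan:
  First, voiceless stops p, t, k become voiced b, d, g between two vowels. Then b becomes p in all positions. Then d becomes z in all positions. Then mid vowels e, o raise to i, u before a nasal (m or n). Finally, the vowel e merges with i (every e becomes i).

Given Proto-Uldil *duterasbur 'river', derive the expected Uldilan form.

Uldilan: start from *duterasbur.
  rule 1 (intervocalic voicing): duterasbur → duderasbur
  rule 2 (unconditioned shift): duderasbur → duderaspur
  rule 3 (unconditioned shift): duderaspur → zuzeraspur
  rule 4: no change — zuzeraspur
  rule 5 (vowel merger): zuzeraspur → zuziraspur
  ⇒ Uldilan zuziraspur

zuziraspur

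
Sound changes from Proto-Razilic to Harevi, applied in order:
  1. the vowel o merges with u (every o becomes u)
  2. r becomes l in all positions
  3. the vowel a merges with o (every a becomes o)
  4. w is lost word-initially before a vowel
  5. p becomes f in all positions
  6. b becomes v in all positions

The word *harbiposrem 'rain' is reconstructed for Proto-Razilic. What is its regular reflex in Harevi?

Harevi: *harbiposrem
  harbiposrem → harbipusrem   [vowel merger]
  harbipusrem → halbipuslem   [unconditioned shift]
  halbipuslem → holbipuslem   [vowel merger]
  holbipuslem (rule 4 does not apply)
  holbipuslem → holbifuslem   [unconditioned shift]
  holbifuslem → holvifuslem   [unconditioned shift]
  giving Harevi holvifuslem.

holvifuslem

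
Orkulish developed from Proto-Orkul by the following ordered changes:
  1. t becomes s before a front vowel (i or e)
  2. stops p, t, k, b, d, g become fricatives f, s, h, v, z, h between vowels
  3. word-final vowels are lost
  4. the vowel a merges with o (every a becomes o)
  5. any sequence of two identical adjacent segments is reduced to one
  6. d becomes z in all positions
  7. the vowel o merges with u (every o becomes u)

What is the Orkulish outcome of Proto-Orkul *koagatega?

Orkulish: *koagatega > koagasega > koahaseha > koahaseh > koohoseh > kohoseh > kuhuseh  (by palatalisation, intervocalic lenition, apocope, vowel merger, degemination, vowel merger)

kuhuseh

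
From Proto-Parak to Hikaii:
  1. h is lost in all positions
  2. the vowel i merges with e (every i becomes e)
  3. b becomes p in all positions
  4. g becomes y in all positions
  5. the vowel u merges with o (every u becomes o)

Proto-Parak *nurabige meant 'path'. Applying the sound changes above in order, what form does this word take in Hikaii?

Hikaii: start from *nurabige.
  rule 1: no change — nurabige
  rule 2 (vowel merger): nurabige → nurabege
  rule 3 (unconditioned shift): nurabege → nurapege
  rule 4 (unconditioned shift): nurapege → nurapeye
  rule 5 (vowel merger): nurapeye → norapeye
  ⇒ Hikaii norapeye

norapeye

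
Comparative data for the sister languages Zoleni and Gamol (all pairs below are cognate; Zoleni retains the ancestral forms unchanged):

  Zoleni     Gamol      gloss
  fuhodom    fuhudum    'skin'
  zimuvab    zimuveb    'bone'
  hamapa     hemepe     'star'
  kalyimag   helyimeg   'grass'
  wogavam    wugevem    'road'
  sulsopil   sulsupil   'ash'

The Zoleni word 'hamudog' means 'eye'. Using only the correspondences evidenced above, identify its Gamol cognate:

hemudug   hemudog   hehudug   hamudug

hamapa ~ hemepe, wogavam ~ wugevem — Zoleni a corresponds to Gamol e after a consonant, before a nasal.
fuhodom ~ fuhudum, wogavam ~ wugevem — Zoleni o corresponds to Gamol u after a consonant, before a consonant other than r, m, n, p, b, f, v.
Applying these to Zoleni 'hamudog':
  hamudog → hemudog   (a→e after a consonant, before a nasal)
  hemudog → hemudug   (o→u after a consonant, before a consonant other than r, m, n, p, b, f, v)
So the Gamol cognate is 'hemudug'.

hemudug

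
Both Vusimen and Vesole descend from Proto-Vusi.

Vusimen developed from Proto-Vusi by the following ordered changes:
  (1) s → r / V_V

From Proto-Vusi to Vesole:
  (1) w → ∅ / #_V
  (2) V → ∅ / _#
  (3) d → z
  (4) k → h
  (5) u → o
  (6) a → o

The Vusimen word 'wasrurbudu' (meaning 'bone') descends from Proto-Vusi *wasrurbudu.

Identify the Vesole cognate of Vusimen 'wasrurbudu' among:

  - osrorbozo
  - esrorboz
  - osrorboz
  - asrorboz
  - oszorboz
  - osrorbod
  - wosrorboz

osrorboz

Vesole: *wasrurbudu > asrurbudu > asrurbud > asrurbuz > asrorboz > osrorboz  (by glide loss, apocope, unconditioned shift, vowel merger, vowel merger)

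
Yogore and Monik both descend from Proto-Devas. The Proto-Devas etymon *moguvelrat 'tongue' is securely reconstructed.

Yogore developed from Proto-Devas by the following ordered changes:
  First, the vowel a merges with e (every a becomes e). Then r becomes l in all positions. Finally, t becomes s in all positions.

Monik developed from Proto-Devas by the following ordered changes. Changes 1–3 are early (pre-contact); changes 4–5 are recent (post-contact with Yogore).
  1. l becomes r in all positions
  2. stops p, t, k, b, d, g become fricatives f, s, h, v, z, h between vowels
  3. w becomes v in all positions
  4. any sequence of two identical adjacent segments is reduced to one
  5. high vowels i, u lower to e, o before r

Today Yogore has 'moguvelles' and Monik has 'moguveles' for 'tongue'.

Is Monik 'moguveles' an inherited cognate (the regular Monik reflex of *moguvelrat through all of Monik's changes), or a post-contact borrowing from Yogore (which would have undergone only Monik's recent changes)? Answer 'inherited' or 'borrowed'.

If inherited, *moguvelrat would pass through all of Monik's changes:
Monik: *moguvelrat > moguverrat > mohuverrat > mohuverat  (by unconditioned shift, intervocalic lenition, degemination)
If borrowed from Yogore 'moguvelles' after the early changes, it would undergo only the recent ones:
  rule 4 (degemination): moguvelles → moguveles
  rule 5 (pre-rhotic lowering): no change (moguveles)
  ⇒ as a loan: moguveles
Monik 'moguveles' matches the loan outcome 'moguveles', not the inherited 'mohuverat' — it skipped the early Monik changes, so it was borrowed from Yogore.

borrowed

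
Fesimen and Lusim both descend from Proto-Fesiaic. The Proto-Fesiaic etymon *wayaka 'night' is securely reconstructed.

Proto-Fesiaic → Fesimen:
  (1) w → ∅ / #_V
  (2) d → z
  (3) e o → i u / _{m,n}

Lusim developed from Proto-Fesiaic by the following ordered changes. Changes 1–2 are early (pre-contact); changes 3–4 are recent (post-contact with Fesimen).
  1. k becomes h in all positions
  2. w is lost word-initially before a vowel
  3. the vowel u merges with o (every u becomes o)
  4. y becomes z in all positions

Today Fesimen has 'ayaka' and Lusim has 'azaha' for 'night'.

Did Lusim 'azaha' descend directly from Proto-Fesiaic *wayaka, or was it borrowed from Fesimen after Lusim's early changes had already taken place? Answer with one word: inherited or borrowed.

If inherited, *wayaka would pass through all of Lusim's changes:
Lusim: *wayaka
  wayaka → wayaha   [unconditioned shift]
  wayaha → ayaha   [glide loss]
  ayaha (rule 3 does not apply)
  ayaha → azaha   [unconditioned shift]
  giving Lusim azaha.
If borrowed from Fesimen 'ayaka' after the early changes, it would undergo only the recent ones:
  rule 3 (vowel merger): no change (ayaka)
  rule 4 (unconditioned shift): ayaka → azaka
  ⇒ as a loan: azaka
Lusim 'azaha' matches the inherited outcome exactly, so it is an inherited cognate, not a loan.

inherited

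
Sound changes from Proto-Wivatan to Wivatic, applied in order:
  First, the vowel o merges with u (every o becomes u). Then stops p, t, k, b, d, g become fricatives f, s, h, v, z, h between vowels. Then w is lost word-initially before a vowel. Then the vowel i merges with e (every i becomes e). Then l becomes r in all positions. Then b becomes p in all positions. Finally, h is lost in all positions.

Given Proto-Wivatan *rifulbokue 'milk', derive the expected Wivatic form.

refurpuue

Wivatic: *rifulbokue
  rifulbokue → rifulbukue   [vowel merger]
  rifulbukue → rifulbuhue   [intervocalic lenition]
  rifulbuhue (rule 3 does not apply)
  rifulbuhue → refulbuhue   [vowel merger]
  refulbuhue → refurbuhue   [unconditioned shift]
  refurbuhue → refurpuhue   [unconditioned shift]
  refurpuhue → refurpuue   [h-loss]
  giving Wivatic refurpuue.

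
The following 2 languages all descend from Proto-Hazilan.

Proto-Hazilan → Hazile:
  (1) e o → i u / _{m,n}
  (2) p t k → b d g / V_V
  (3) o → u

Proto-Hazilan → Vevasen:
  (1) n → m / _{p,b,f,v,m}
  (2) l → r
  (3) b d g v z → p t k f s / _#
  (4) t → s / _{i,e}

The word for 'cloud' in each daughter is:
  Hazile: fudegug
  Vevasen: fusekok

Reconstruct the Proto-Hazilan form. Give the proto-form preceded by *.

*futekog

Position 5: Hazile has g, Vevasen has k. Taking the neighbouring segments as reconstructed: Hazile g could go back to *k or *g; Vevasen k can only go back to *k — the one source consistent with every daughter is *k.
Position 3: Hazile has d, Vevasen has s. Taking the neighbouring segments as reconstructed: Hazile d could go back to *t or *d; Vevasen s could go back to *t or *s — the one source consistent with every daughter is *t.
Verify the candidate proto-form against each daughter:
Hazile: *futekog > fudegog > fudegug  (by intervocalic voicing, vowel merger)
Vevasen: *futekog
  futekog (rule 1 does not apply)
  futekog (rule 2 does not apply)
  futekog → futekok   [final devoicing]
  futekok → fusekok   [palatalisation]
  giving Vevasen fusekok.
No other proto-form is consistent with every reflex, so the reconstruction is *futekog.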